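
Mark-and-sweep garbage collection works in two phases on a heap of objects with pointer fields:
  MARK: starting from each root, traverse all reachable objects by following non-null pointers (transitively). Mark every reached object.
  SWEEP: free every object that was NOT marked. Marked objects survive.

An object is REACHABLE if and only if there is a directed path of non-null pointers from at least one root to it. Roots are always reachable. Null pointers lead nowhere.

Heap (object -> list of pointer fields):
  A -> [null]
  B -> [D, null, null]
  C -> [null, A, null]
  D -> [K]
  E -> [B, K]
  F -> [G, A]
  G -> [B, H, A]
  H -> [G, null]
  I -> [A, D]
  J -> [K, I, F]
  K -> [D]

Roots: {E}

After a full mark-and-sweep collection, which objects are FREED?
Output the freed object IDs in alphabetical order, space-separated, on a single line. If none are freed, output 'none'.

Answer: A C F G H I J

Derivation:
Roots: E
Mark E: refs=B K, marked=E
Mark B: refs=D null null, marked=B E
Mark K: refs=D, marked=B E K
Mark D: refs=K, marked=B D E K
Unmarked (collected): A C F G H I J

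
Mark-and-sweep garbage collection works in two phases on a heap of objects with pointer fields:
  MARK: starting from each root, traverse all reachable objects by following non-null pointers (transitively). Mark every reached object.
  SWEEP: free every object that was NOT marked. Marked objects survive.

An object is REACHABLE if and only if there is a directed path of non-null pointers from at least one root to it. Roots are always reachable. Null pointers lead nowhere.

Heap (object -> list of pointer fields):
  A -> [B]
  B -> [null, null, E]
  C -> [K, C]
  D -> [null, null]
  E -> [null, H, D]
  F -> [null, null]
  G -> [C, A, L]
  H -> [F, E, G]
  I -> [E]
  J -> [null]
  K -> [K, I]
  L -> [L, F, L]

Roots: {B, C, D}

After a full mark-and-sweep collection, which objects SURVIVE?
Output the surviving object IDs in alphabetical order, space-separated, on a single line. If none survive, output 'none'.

Answer: A B C D E F G H I K L

Derivation:
Roots: B C D
Mark B: refs=null null E, marked=B
Mark C: refs=K C, marked=B C
Mark D: refs=null null, marked=B C D
Mark E: refs=null H D, marked=B C D E
Mark K: refs=K I, marked=B C D E K
Mark H: refs=F E G, marked=B C D E H K
Mark I: refs=E, marked=B C D E H I K
Mark F: refs=null null, marked=B C D E F H I K
Mark G: refs=C A L, marked=B C D E F G H I K
Mark A: refs=B, marked=A B C D E F G H I K
Mark L: refs=L F L, marked=A B C D E F G H I K L
Unmarked (collected): J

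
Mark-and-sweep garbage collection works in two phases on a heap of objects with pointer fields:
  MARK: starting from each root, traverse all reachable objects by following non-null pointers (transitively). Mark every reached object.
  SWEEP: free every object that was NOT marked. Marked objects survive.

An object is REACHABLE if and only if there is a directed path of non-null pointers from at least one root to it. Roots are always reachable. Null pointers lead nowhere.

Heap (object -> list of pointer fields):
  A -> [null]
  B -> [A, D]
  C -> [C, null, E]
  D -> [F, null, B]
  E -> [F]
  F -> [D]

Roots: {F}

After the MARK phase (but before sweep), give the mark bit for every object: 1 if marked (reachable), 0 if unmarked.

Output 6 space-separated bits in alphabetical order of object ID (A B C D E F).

Roots: F
Mark F: refs=D, marked=F
Mark D: refs=F null B, marked=D F
Mark B: refs=A D, marked=B D F
Mark A: refs=null, marked=A B D F
Unmarked (collected): C E

Answer: 1 1 0 1 0 1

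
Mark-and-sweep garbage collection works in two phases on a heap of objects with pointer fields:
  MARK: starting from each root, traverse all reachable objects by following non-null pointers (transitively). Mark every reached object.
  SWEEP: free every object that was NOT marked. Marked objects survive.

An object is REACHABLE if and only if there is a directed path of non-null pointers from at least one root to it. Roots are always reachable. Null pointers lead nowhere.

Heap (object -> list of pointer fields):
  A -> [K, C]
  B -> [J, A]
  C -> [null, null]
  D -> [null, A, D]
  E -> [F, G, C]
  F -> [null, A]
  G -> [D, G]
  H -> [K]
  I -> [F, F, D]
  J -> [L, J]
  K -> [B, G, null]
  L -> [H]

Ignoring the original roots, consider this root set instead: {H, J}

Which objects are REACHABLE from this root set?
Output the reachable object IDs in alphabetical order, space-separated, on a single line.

Answer: A B C D G H J K L

Derivation:
Roots: H J
Mark H: refs=K, marked=H
Mark J: refs=L J, marked=H J
Mark K: refs=B G null, marked=H J K
Mark L: refs=H, marked=H J K L
Mark B: refs=J A, marked=B H J K L
Mark G: refs=D G, marked=B G H J K L
Mark A: refs=K C, marked=A B G H J K L
Mark D: refs=null A D, marked=A B D G H J K L
Mark C: refs=null null, marked=A B C D G H J K L
Unmarked (collected): E F I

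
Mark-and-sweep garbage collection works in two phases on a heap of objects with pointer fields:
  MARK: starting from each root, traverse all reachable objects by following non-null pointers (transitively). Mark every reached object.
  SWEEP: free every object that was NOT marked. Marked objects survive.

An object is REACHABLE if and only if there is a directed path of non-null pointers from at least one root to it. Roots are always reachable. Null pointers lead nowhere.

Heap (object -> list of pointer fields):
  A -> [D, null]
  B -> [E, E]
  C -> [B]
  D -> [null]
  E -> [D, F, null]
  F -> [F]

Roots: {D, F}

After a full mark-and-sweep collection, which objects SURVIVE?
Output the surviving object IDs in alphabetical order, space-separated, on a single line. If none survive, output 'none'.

Roots: D F
Mark D: refs=null, marked=D
Mark F: refs=F, marked=D F
Unmarked (collected): A B C E

Answer: D F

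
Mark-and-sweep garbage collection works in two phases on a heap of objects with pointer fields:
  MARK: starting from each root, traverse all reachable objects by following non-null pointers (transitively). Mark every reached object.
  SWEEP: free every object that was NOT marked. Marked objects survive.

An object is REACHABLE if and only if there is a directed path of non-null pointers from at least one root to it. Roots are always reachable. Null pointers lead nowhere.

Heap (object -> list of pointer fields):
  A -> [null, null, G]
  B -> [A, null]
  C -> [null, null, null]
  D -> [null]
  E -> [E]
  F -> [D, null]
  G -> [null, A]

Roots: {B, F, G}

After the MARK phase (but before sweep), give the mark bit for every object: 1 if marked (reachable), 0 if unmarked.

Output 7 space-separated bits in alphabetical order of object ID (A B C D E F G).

Answer: 1 1 0 1 0 1 1

Derivation:
Roots: B F G
Mark B: refs=A null, marked=B
Mark F: refs=D null, marked=B F
Mark G: refs=null A, marked=B F G
Mark A: refs=null null G, marked=A B F G
Mark D: refs=null, marked=A B D F G
Unmarked (collected): C E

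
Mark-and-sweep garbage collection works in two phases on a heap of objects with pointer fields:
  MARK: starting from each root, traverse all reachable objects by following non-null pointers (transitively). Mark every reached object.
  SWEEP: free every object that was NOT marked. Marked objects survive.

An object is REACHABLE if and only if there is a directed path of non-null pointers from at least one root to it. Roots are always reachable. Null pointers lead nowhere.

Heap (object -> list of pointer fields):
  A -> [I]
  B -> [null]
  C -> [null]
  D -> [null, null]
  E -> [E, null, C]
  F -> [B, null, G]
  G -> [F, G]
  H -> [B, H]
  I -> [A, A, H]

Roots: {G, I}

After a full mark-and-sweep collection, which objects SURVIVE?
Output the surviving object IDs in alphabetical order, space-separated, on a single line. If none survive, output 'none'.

Roots: G I
Mark G: refs=F G, marked=G
Mark I: refs=A A H, marked=G I
Mark F: refs=B null G, marked=F G I
Mark A: refs=I, marked=A F G I
Mark H: refs=B H, marked=A F G H I
Mark B: refs=null, marked=A B F G H I
Unmarked (collected): C D E

Answer: A B F G H I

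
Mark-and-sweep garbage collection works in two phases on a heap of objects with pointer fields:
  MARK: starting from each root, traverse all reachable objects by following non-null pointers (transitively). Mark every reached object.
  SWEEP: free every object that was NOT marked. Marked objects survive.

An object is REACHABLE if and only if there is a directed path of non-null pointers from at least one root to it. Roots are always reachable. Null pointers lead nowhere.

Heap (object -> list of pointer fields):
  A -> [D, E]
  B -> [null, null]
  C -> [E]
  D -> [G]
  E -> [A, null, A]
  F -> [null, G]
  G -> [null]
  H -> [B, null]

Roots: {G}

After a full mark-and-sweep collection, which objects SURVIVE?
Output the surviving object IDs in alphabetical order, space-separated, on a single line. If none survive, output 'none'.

Answer: G

Derivation:
Roots: G
Mark G: refs=null, marked=G
Unmarked (collected): A B C D E F H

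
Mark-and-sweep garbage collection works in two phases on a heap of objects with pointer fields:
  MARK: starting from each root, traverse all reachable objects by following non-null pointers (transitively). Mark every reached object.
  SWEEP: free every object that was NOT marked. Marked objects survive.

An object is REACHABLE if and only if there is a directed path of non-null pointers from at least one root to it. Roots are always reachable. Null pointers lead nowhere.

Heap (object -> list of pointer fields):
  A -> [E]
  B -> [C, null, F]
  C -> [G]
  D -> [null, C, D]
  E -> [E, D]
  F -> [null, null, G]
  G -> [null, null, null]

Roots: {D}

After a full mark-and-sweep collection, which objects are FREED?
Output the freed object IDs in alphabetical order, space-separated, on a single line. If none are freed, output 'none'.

Roots: D
Mark D: refs=null C D, marked=D
Mark C: refs=G, marked=C D
Mark G: refs=null null null, marked=C D G
Unmarked (collected): A B E F

Answer: A B E F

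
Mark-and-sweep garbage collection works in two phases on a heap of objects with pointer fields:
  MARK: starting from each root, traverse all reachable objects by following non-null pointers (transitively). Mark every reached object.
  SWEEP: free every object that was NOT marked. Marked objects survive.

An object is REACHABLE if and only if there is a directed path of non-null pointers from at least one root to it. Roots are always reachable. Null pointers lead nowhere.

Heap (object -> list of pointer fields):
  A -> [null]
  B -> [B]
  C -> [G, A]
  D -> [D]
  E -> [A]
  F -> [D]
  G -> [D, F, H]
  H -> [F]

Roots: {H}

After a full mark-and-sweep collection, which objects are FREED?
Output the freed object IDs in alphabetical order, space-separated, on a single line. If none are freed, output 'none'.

Roots: H
Mark H: refs=F, marked=H
Mark F: refs=D, marked=F H
Mark D: refs=D, marked=D F H
Unmarked (collected): A B C E G

Answer: A B C E G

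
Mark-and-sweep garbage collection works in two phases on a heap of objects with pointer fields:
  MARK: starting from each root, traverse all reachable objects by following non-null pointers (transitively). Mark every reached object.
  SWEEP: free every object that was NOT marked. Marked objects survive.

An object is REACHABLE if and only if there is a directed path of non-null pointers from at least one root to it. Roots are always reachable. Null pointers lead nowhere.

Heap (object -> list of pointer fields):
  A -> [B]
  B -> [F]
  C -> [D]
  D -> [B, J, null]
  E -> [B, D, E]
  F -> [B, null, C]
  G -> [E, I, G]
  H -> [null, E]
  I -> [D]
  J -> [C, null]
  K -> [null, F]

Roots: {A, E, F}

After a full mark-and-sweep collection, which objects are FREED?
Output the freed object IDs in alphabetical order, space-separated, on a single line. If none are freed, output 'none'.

Answer: G H I K

Derivation:
Roots: A E F
Mark A: refs=B, marked=A
Mark E: refs=B D E, marked=A E
Mark F: refs=B null C, marked=A E F
Mark B: refs=F, marked=A B E F
Mark D: refs=B J null, marked=A B D E F
Mark C: refs=D, marked=A B C D E F
Mark J: refs=C null, marked=A B C D E F J
Unmarked (collected): G H I K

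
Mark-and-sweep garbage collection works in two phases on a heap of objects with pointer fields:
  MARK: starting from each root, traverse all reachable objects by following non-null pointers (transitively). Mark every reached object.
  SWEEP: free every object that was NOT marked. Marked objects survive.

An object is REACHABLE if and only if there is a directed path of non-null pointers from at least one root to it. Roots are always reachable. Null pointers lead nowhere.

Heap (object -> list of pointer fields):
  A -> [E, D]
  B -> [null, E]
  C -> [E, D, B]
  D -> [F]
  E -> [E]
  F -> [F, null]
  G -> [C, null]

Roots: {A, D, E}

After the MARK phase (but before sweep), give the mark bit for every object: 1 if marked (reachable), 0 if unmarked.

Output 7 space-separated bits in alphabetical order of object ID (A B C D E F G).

Roots: A D E
Mark A: refs=E D, marked=A
Mark D: refs=F, marked=A D
Mark E: refs=E, marked=A D E
Mark F: refs=F null, marked=A D E F
Unmarked (collected): B C G

Answer: 1 0 0 1 1 1 0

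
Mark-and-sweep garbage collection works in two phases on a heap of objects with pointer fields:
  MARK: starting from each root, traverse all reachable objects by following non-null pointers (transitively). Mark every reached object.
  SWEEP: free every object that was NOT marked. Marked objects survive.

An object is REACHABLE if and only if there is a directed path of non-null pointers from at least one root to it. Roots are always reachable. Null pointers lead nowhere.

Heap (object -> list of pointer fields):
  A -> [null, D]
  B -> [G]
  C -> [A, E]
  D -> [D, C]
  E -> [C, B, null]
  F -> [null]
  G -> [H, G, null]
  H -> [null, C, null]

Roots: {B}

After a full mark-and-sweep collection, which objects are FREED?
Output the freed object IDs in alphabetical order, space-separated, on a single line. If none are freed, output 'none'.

Answer: F

Derivation:
Roots: B
Mark B: refs=G, marked=B
Mark G: refs=H G null, marked=B G
Mark H: refs=null C null, marked=B G H
Mark C: refs=A E, marked=B C G H
Mark A: refs=null D, marked=A B C G H
Mark E: refs=C B null, marked=A B C E G H
Mark D: refs=D C, marked=A B C D E G H
Unmarked (collected): F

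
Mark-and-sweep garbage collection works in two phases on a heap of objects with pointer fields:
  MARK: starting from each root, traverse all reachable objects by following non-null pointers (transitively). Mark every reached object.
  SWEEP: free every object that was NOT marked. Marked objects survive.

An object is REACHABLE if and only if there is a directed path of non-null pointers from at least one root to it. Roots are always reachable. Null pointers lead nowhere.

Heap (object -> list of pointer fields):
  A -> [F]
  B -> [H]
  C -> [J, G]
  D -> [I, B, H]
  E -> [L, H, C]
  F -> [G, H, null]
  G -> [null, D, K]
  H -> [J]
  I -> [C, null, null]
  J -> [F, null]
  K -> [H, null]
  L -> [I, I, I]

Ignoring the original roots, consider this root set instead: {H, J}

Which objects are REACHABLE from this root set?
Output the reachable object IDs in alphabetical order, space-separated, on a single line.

Roots: H J
Mark H: refs=J, marked=H
Mark J: refs=F null, marked=H J
Mark F: refs=G H null, marked=F H J
Mark G: refs=null D K, marked=F G H J
Mark D: refs=I B H, marked=D F G H J
Mark K: refs=H null, marked=D F G H J K
Mark I: refs=C null null, marked=D F G H I J K
Mark B: refs=H, marked=B D F G H I J K
Mark C: refs=J G, marked=B C D F G H I J K
Unmarked (collected): A E L

Answer: B C D F G H I J K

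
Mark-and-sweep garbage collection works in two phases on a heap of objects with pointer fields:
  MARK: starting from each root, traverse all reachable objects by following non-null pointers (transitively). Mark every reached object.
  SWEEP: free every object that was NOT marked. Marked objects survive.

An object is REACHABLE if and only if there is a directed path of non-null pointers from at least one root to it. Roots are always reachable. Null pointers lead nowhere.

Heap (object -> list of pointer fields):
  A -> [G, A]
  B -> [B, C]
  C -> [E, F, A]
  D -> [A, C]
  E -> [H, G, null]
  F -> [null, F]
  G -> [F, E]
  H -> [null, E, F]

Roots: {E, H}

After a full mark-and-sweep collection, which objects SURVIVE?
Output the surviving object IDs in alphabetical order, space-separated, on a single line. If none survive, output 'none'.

Answer: E F G H

Derivation:
Roots: E H
Mark E: refs=H G null, marked=E
Mark H: refs=null E F, marked=E H
Mark G: refs=F E, marked=E G H
Mark F: refs=null F, marked=E F G H
Unmarked (collected): A B C D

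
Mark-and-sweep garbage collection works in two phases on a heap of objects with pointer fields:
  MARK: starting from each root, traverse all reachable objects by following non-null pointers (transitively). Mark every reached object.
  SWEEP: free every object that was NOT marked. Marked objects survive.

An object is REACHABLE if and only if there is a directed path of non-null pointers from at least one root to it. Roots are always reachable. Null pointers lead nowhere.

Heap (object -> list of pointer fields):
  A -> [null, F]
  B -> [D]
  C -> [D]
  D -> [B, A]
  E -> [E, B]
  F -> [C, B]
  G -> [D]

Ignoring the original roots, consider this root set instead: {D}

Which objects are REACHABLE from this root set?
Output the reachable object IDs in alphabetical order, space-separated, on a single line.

Answer: A B C D F

Derivation:
Roots: D
Mark D: refs=B A, marked=D
Mark B: refs=D, marked=B D
Mark A: refs=null F, marked=A B D
Mark F: refs=C B, marked=A B D F
Mark C: refs=D, marked=A B C D F
Unmarked (collected): E G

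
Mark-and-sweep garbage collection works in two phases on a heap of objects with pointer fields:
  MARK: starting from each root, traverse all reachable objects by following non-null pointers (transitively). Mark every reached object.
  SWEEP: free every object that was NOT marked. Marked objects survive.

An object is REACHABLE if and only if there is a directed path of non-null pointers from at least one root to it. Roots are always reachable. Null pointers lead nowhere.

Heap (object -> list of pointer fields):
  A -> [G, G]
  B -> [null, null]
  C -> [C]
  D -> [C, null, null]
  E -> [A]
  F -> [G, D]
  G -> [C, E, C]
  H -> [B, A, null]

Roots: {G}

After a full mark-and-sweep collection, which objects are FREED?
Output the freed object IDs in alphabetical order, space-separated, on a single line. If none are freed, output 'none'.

Answer: B D F H

Derivation:
Roots: G
Mark G: refs=C E C, marked=G
Mark C: refs=C, marked=C G
Mark E: refs=A, marked=C E G
Mark A: refs=G G, marked=A C E G
Unmarked (collected): B D F H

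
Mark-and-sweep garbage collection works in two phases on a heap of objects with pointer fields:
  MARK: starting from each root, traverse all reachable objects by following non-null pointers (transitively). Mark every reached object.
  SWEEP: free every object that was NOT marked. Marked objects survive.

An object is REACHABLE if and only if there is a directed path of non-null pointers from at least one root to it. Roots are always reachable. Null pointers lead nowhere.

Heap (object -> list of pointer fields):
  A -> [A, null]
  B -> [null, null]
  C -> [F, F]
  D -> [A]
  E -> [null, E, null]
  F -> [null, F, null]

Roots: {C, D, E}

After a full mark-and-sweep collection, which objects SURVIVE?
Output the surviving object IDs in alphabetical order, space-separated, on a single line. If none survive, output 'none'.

Answer: A C D E F

Derivation:
Roots: C D E
Mark C: refs=F F, marked=C
Mark D: refs=A, marked=C D
Mark E: refs=null E null, marked=C D E
Mark F: refs=null F null, marked=C D E F
Mark A: refs=A null, marked=A C D E F
Unmarked (collected): B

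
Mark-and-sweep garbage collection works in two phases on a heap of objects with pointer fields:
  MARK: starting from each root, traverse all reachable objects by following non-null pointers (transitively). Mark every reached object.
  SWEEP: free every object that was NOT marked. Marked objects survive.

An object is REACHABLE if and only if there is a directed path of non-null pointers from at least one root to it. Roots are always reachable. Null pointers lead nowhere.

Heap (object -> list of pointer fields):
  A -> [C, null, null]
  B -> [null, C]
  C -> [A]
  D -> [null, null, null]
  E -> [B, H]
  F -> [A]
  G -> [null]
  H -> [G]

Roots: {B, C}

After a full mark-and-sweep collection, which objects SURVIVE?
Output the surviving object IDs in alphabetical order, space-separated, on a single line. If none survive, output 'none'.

Roots: B C
Mark B: refs=null C, marked=B
Mark C: refs=A, marked=B C
Mark A: refs=C null null, marked=A B C
Unmarked (collected): D E F G H

Answer: A B C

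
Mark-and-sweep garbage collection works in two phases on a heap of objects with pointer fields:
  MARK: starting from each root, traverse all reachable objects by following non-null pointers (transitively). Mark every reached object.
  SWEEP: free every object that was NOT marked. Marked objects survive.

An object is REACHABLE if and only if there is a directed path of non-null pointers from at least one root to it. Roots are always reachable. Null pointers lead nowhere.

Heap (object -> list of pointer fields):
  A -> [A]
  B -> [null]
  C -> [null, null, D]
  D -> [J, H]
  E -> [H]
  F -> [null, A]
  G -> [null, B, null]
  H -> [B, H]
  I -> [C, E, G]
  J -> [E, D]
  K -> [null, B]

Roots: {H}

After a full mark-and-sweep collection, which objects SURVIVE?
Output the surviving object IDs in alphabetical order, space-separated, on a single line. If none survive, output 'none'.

Roots: H
Mark H: refs=B H, marked=H
Mark B: refs=null, marked=B H
Unmarked (collected): A C D E F G I J K

Answer: B H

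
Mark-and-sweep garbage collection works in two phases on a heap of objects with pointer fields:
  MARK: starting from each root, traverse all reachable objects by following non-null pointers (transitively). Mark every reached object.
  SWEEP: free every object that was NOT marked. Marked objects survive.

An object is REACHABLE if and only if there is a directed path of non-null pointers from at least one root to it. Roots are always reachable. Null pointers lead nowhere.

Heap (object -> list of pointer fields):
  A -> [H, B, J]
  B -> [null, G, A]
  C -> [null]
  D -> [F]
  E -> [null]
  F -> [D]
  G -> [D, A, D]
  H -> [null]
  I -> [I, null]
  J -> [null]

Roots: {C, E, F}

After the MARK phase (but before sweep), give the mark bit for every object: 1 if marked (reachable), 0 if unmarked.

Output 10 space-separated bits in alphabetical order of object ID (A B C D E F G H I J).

Answer: 0 0 1 1 1 1 0 0 0 0

Derivation:
Roots: C E F
Mark C: refs=null, marked=C
Mark E: refs=null, marked=C E
Mark F: refs=D, marked=C E F
Mark D: refs=F, marked=C D E F
Unmarked (collected): A B G H I J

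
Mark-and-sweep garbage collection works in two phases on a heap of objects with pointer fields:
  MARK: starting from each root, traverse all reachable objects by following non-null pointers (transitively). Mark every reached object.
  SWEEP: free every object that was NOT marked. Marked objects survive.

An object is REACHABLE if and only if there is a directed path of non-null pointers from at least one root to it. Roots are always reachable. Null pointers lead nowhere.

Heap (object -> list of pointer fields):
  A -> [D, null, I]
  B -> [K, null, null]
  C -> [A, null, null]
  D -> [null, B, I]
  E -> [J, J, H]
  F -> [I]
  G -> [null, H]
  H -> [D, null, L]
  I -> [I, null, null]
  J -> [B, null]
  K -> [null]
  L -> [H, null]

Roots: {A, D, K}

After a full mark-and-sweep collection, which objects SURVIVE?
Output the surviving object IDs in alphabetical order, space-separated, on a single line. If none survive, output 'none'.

Roots: A D K
Mark A: refs=D null I, marked=A
Mark D: refs=null B I, marked=A D
Mark K: refs=null, marked=A D K
Mark I: refs=I null null, marked=A D I K
Mark B: refs=K null null, marked=A B D I K
Unmarked (collected): C E F G H J L

Answer: A B D I K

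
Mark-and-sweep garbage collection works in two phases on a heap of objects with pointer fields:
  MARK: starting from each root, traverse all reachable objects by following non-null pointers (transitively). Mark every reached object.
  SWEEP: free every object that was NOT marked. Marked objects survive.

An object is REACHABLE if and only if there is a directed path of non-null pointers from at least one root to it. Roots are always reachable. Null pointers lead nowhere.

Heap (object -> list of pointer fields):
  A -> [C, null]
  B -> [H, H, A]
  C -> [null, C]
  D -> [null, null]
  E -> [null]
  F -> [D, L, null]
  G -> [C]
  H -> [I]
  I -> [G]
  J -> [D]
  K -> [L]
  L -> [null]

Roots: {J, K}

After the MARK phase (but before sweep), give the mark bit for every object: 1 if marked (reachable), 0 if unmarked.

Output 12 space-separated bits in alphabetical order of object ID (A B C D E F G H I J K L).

Roots: J K
Mark J: refs=D, marked=J
Mark K: refs=L, marked=J K
Mark D: refs=null null, marked=D J K
Mark L: refs=null, marked=D J K L
Unmarked (collected): A B C E F G H I

Answer: 0 0 0 1 0 0 0 0 0 1 1 1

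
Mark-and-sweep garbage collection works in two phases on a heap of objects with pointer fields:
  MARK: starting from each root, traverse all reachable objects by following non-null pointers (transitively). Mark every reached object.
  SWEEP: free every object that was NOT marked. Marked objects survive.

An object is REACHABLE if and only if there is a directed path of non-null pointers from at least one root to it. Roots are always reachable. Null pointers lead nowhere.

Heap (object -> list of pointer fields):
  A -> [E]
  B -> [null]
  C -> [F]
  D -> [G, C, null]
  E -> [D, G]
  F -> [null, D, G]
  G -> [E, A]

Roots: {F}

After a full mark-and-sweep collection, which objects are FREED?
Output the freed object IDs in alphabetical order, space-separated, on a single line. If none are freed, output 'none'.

Roots: F
Mark F: refs=null D G, marked=F
Mark D: refs=G C null, marked=D F
Mark G: refs=E A, marked=D F G
Mark C: refs=F, marked=C D F G
Mark E: refs=D G, marked=C D E F G
Mark A: refs=E, marked=A C D E F G
Unmarked (collected): B

Answer: B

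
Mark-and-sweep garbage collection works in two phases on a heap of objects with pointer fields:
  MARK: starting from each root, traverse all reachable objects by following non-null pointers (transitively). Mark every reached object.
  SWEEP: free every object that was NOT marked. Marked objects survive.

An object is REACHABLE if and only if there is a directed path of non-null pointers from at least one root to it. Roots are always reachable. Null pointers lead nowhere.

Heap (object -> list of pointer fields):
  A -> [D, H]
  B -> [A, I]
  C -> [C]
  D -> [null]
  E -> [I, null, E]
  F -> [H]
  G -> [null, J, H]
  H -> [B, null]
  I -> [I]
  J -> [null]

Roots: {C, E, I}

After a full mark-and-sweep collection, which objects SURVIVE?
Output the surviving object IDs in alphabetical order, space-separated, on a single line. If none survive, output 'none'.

Roots: C E I
Mark C: refs=C, marked=C
Mark E: refs=I null E, marked=C E
Mark I: refs=I, marked=C E I
Unmarked (collected): A B D F G H J

Answer: C E I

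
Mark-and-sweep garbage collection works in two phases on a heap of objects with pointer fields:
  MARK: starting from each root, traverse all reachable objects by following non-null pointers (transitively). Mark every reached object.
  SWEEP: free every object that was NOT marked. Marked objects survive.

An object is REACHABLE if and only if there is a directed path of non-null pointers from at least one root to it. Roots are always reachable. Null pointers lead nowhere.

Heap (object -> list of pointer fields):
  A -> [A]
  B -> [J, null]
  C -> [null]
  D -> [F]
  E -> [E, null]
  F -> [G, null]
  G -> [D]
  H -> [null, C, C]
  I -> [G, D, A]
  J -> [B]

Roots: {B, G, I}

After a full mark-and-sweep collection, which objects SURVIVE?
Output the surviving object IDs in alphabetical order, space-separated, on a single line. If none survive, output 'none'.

Answer: A B D F G I J

Derivation:
Roots: B G I
Mark B: refs=J null, marked=B
Mark G: refs=D, marked=B G
Mark I: refs=G D A, marked=B G I
Mark J: refs=B, marked=B G I J
Mark D: refs=F, marked=B D G I J
Mark A: refs=A, marked=A B D G I J
Mark F: refs=G null, marked=A B D F G I J
Unmarked (collected): C E H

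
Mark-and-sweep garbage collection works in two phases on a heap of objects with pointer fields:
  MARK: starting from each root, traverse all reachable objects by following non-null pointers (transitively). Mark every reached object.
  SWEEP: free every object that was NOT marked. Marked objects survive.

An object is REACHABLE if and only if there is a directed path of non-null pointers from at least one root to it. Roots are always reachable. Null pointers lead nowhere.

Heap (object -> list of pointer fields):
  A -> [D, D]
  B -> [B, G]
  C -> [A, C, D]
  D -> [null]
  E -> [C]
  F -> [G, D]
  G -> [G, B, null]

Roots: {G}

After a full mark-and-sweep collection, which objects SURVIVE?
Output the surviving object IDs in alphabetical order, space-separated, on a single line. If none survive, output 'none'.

Roots: G
Mark G: refs=G B null, marked=G
Mark B: refs=B G, marked=B G
Unmarked (collected): A C D E F

Answer: B G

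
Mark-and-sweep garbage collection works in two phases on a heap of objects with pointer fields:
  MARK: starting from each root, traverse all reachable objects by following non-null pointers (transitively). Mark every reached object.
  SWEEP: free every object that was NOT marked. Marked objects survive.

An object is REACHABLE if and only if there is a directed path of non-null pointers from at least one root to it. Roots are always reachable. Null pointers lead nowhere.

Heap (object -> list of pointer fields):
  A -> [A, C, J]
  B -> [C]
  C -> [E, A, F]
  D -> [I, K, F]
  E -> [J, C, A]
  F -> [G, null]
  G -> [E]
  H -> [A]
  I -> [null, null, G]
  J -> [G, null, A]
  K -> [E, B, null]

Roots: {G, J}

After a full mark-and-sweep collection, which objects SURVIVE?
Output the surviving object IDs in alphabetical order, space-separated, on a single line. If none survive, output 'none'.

Answer: A C E F G J

Derivation:
Roots: G J
Mark G: refs=E, marked=G
Mark J: refs=G null A, marked=G J
Mark E: refs=J C A, marked=E G J
Mark A: refs=A C J, marked=A E G J
Mark C: refs=E A F, marked=A C E G J
Mark F: refs=G null, marked=A C E F G J
Unmarked (collected): B D H I K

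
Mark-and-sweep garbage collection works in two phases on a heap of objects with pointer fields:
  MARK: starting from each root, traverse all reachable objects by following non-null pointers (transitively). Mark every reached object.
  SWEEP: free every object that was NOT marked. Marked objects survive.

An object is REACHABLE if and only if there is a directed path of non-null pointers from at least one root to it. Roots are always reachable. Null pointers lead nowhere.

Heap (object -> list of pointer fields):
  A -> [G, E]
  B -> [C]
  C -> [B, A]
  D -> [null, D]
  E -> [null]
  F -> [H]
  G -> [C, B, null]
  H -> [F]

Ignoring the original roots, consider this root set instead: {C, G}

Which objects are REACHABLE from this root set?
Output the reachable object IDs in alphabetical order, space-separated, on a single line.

Roots: C G
Mark C: refs=B A, marked=C
Mark G: refs=C B null, marked=C G
Mark B: refs=C, marked=B C G
Mark A: refs=G E, marked=A B C G
Mark E: refs=null, marked=A B C E G
Unmarked (collected): D F H

Answer: A B C E G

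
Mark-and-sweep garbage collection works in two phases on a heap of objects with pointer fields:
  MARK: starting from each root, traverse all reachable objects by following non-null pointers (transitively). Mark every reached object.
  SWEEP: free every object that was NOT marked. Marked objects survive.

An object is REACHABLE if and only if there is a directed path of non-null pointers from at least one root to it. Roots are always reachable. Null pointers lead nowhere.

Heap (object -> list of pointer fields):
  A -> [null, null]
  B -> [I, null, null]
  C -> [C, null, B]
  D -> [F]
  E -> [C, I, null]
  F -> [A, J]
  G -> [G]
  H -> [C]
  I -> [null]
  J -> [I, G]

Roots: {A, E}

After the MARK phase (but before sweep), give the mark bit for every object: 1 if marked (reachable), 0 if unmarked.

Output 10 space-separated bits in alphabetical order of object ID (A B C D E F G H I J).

Roots: A E
Mark A: refs=null null, marked=A
Mark E: refs=C I null, marked=A E
Mark C: refs=C null B, marked=A C E
Mark I: refs=null, marked=A C E I
Mark B: refs=I null null, marked=A B C E I
Unmarked (collected): D F G H J

Answer: 1 1 1 0 1 0 0 0 1 0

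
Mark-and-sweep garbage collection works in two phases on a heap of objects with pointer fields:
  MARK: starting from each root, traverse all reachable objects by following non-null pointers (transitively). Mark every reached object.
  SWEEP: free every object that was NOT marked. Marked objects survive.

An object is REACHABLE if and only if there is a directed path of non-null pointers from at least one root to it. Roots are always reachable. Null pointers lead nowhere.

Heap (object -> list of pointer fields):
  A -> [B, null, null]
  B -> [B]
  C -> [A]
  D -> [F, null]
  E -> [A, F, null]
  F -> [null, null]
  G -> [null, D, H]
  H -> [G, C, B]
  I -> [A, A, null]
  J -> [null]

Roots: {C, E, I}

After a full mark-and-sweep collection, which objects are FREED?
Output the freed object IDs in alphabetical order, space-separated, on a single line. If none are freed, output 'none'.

Answer: D G H J

Derivation:
Roots: C E I
Mark C: refs=A, marked=C
Mark E: refs=A F null, marked=C E
Mark I: refs=A A null, marked=C E I
Mark A: refs=B null null, marked=A C E I
Mark F: refs=null null, marked=A C E F I
Mark B: refs=B, marked=A B C E F I
Unmarked (collected): D G H J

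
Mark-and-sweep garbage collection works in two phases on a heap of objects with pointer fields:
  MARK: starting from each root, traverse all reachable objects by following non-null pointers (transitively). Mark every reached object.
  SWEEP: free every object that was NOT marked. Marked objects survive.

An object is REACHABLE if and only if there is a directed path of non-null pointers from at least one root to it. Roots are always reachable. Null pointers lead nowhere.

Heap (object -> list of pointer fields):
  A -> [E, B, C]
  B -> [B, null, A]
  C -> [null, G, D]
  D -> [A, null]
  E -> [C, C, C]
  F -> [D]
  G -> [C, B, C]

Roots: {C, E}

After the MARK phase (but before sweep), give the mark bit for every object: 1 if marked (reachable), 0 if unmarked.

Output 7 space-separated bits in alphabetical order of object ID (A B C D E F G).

Roots: C E
Mark C: refs=null G D, marked=C
Mark E: refs=C C C, marked=C E
Mark G: refs=C B C, marked=C E G
Mark D: refs=A null, marked=C D E G
Mark B: refs=B null A, marked=B C D E G
Mark A: refs=E B C, marked=A B C D E G
Unmarked (collected): F

Answer: 1 1 1 1 1 0 1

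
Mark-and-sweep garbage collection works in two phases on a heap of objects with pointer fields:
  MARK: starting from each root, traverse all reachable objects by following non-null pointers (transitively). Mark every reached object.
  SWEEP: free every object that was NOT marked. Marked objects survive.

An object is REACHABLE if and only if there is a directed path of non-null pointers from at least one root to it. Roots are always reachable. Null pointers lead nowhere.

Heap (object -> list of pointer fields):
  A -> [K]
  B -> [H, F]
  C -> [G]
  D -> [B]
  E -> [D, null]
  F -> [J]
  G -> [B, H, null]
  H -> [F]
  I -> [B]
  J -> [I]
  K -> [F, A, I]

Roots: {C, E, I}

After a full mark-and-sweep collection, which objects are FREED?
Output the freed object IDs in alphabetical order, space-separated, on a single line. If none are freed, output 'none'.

Answer: A K

Derivation:
Roots: C E I
Mark C: refs=G, marked=C
Mark E: refs=D null, marked=C E
Mark I: refs=B, marked=C E I
Mark G: refs=B H null, marked=C E G I
Mark D: refs=B, marked=C D E G I
Mark B: refs=H F, marked=B C D E G I
Mark H: refs=F, marked=B C D E G H I
Mark F: refs=J, marked=B C D E F G H I
Mark J: refs=I, marked=B C D E F G H I J
Unmarked (collected): A K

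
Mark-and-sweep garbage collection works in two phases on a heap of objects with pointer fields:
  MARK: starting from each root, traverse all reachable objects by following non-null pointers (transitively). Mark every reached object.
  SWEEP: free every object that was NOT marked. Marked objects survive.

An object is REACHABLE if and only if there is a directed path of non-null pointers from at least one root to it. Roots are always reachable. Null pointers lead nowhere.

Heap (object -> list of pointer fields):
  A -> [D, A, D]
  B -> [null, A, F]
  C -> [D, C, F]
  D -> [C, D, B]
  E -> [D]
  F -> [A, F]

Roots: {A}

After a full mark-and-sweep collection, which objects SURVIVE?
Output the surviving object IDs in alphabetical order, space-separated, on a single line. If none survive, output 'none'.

Answer: A B C D F

Derivation:
Roots: A
Mark A: refs=D A D, marked=A
Mark D: refs=C D B, marked=A D
Mark C: refs=D C F, marked=A C D
Mark B: refs=null A F, marked=A B C D
Mark F: refs=A F, marked=A B C D F
Unmarked (collected): E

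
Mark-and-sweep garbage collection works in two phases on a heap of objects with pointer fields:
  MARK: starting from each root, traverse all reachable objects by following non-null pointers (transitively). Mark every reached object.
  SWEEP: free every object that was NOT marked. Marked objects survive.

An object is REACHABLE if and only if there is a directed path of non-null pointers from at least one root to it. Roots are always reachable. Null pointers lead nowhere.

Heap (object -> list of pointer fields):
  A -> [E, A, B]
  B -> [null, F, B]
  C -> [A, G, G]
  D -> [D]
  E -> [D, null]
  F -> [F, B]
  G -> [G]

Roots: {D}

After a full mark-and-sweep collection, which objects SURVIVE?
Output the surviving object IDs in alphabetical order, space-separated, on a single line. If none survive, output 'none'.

Answer: D

Derivation:
Roots: D
Mark D: refs=D, marked=D
Unmarked (collected): A B C E F G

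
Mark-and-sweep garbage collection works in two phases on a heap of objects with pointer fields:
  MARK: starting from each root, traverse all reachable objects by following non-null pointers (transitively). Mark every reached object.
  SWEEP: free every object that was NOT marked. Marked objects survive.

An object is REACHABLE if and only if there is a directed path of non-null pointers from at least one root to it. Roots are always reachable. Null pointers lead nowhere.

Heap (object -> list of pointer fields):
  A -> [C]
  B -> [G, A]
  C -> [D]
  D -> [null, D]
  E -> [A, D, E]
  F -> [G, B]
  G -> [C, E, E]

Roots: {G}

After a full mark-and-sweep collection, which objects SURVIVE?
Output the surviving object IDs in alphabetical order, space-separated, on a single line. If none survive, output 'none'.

Roots: G
Mark G: refs=C E E, marked=G
Mark C: refs=D, marked=C G
Mark E: refs=A D E, marked=C E G
Mark D: refs=null D, marked=C D E G
Mark A: refs=C, marked=A C D E G
Unmarked (collected): B F

Answer: A C D E G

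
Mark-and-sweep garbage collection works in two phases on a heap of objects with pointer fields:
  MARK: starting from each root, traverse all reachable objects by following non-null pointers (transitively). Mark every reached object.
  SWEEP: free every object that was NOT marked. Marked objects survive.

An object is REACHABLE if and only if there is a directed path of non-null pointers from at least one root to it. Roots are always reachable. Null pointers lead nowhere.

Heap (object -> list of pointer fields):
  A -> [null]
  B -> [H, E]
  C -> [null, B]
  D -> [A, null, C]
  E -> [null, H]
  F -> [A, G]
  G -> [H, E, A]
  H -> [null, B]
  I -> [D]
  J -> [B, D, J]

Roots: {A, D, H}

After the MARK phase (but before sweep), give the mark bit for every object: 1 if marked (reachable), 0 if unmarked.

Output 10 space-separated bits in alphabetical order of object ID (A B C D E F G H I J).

Answer: 1 1 1 1 1 0 0 1 0 0

Derivation:
Roots: A D H
Mark A: refs=null, marked=A
Mark D: refs=A null C, marked=A D
Mark H: refs=null B, marked=A D H
Mark C: refs=null B, marked=A C D H
Mark B: refs=H E, marked=A B C D H
Mark E: refs=null H, marked=A B C D E H
Unmarked (collected): F G I J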